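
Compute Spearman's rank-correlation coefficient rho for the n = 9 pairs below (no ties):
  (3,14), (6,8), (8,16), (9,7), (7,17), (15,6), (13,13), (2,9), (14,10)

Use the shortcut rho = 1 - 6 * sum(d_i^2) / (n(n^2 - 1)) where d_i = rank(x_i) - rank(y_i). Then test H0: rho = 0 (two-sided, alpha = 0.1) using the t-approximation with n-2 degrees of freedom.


Step 1: Rank x and y separately (midranks; no ties here).
rank(x): 3->2, 6->3, 8->5, 9->6, 7->4, 15->9, 13->7, 2->1, 14->8
rank(y): 14->7, 8->3, 16->8, 7->2, 17->9, 6->1, 13->6, 9->4, 10->5
Step 2: d_i = R_x(i) - R_y(i); compute d_i^2.
  (2-7)^2=25, (3-3)^2=0, (5-8)^2=9, (6-2)^2=16, (4-9)^2=25, (9-1)^2=64, (7-6)^2=1, (1-4)^2=9, (8-5)^2=9
sum(d^2) = 158.
Step 3: rho = 1 - 6*158 / (9*(9^2 - 1)) = 1 - 948/720 = -0.316667.
Step 4: Under H0, t = rho * sqrt((n-2)/(1-rho^2)) = -0.8833 ~ t(7).
Step 5: Two-sided p-value from the t-distribution with 7 df = 0.406397.
Step 6: alpha = 0.1. fail to reject H0.

rho = -0.3167, p = 0.406397, fail to reject H0 at alpha = 0.1.


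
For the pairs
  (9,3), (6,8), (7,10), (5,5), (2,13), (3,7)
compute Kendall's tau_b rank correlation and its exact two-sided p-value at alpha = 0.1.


Step 1: Enumerate the 15 unordered pairs (i,j) with i<j and classify each by sign(x_j-x_i) * sign(y_j-y_i).
  (1,2):dx=-3,dy=+5->D; (1,3):dx=-2,dy=+7->D; (1,4):dx=-4,dy=+2->D; (1,5):dx=-7,dy=+10->D
  (1,6):dx=-6,dy=+4->D; (2,3):dx=+1,dy=+2->C; (2,4):dx=-1,dy=-3->C; (2,5):dx=-4,dy=+5->D
  (2,6):dx=-3,dy=-1->C; (3,4):dx=-2,dy=-5->C; (3,5):dx=-5,dy=+3->D; (3,6):dx=-4,dy=-3->C
  (4,5):dx=-3,dy=+8->D; (4,6):dx=-2,dy=+2->D; (5,6):dx=+1,dy=-6->D
Step 2: C = 5, D = 10, total pairs = 15.
Step 3: tau = (C - D)/(n(n-1)/2) = (5 - 10)/15 = -0.333333.
Step 4: Exact two-sided p-value (enumerate n! = 720 permutations of y under H0): p = 0.469444.
Step 5: alpha = 0.1. fail to reject H0.

tau_b = -0.3333 (C=5, D=10), p = 0.469444, fail to reject H0.


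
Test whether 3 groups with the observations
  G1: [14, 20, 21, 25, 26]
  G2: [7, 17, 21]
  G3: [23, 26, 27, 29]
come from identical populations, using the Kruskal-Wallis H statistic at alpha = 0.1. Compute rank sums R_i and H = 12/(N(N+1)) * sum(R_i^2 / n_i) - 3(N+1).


Step 1: Combine all N = 12 observations and assign midranks.
sorted (value, group, rank): (7,G2,1), (14,G1,2), (17,G2,3), (20,G1,4), (21,G1,5.5), (21,G2,5.5), (23,G3,7), (25,G1,8), (26,G1,9.5), (26,G3,9.5), (27,G3,11), (29,G3,12)
Step 2: Sum ranks within each group.
R_1 = 29 (n_1 = 5)
R_2 = 9.5 (n_2 = 3)
R_3 = 39.5 (n_3 = 4)
Step 3: H = 12/(N(N+1)) * sum(R_i^2/n_i) - 3(N+1)
     = 12/(12*13) * (29^2/5 + 9.5^2/3 + 39.5^2/4) - 3*13
     = 0.076923 * 588.346 - 39
     = 6.257372.
Step 4: Ties present; correction factor C = 1 - 12/(12^3 - 12) = 0.993007. Corrected H = 6.257372 / 0.993007 = 6.301438.
Step 5: Under H0, H ~ chi^2(2); p-value = 0.042821.
Step 6: alpha = 0.1. reject H0.

H = 6.3014, df = 2, p = 0.042821, reject H0.


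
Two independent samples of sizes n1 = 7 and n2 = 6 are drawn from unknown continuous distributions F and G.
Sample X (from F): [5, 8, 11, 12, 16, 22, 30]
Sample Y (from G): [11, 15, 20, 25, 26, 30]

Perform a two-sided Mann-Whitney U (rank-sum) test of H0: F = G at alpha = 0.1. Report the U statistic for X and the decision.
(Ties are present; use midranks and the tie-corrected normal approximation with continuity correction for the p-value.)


Step 1: Combine and sort all 13 observations; assign midranks.
sorted (value, group): (5,X), (8,X), (11,X), (11,Y), (12,X), (15,Y), (16,X), (20,Y), (22,X), (25,Y), (26,Y), (30,X), (30,Y)
ranks: 5->1, 8->2, 11->3.5, 11->3.5, 12->5, 15->6, 16->7, 20->8, 22->9, 25->10, 26->11, 30->12.5, 30->12.5
Step 2: Rank sum for X: R1 = 1 + 2 + 3.5 + 5 + 7 + 9 + 12.5 = 40.
Step 3: U_X = R1 - n1(n1+1)/2 = 40 - 7*8/2 = 40 - 28 = 12.
       U_Y = n1*n2 - U_X = 42 - 12 = 30.
Step 4: Ties are present, so use the tie-corrected normal approximation (with continuity correction) for the p-value.
Step 5: p-value = 0.223363; compare to alpha = 0.1. fail to reject H0.

U_X = 12, p = 0.223363, fail to reject H0 at alpha = 0.1.


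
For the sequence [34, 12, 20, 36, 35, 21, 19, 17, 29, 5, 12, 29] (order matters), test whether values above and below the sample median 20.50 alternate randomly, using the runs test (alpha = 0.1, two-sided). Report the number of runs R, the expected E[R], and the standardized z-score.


Step 1: Compute median = 20.50; label A = above, B = below.
Labels in order: ABBAAABBABBA  (n_A = 6, n_B = 6)
Step 2: Count runs R = 7.
Step 3: Under H0 (random ordering), E[R] = 2*n_A*n_B/(n_A+n_B) + 1 = 2*6*6/12 + 1 = 7.0000.
        Var[R] = 2*n_A*n_B*(2*n_A*n_B - n_A - n_B) / ((n_A+n_B)^2 * (n_A+n_B-1)) = 4320/1584 = 2.7273.
        SD[R] = 1.6514.
Step 4: R = E[R], so z = 0 with no continuity correction.
Step 5: Two-sided p-value via normal approximation = 2*(1 - Phi(|z|)) = 1.000000.
Step 6: alpha = 0.1. fail to reject H0.

R = 7, z = 0.0000, p = 1.000000, fail to reject H0.


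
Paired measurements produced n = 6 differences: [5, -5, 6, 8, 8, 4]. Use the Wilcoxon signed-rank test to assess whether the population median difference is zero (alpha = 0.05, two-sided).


Step 1: Drop any zero differences (none here) and take |d_i|.
|d| = [5, 5, 6, 8, 8, 4]
Step 2: Midrank |d_i| (ties get averaged ranks).
ranks: |5|->2.5, |5|->2.5, |6|->4, |8|->5.5, |8|->5.5, |4|->1
Step 3: Attach original signs; sum ranks with positive sign and with negative sign.
W+ = 2.5 + 4 + 5.5 + 5.5 + 1 = 18.5
W- = 2.5 = 2.5
(Check: W+ + W- = 21 should equal n(n+1)/2 = 21.)
Step 4: Test statistic W = min(W+, W-) = 2.5.
Step 5: Ties in |d|, so use the tie-corrected normal approximation.
        E[W] = n(n+1)/4 = 6*7/4 = 10.5.
        Tie groups: |d|=5 (t=2), |d|=8 (t=2); sum(t^3 - t) = 12.
        Var[W] = n(n+1)(2n+1)/24 - sum(t^3-t)/48 = 546/24 - 12/48 = 22.5.
        z = (W - E[W]) / sqrt(Var[W]) = (2.5 - 10.5) / 4.7434 = -1.6865.
        Two-sided p = 2*Phi(z) = 0.091690.
Step 6: alpha = 0.05. fail to reject H0.

W+ = 18.5, W- = 2.5, W = min = 2.5, p = 0.091690, fail to reject H0.


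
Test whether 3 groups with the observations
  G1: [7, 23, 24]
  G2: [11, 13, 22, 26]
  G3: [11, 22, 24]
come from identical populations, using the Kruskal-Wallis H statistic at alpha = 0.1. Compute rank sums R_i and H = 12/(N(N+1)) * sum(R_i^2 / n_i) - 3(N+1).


Step 1: Combine all N = 10 observations and assign midranks.
sorted (value, group, rank): (7,G1,1), (11,G2,2.5), (11,G3,2.5), (13,G2,4), (22,G2,5.5), (22,G3,5.5), (23,G1,7), (24,G1,8.5), (24,G3,8.5), (26,G2,10)
Step 2: Sum ranks within each group.
R_1 = 16.5 (n_1 = 3)
R_2 = 22 (n_2 = 4)
R_3 = 16.5 (n_3 = 3)
Step 3: H = 12/(N(N+1)) * sum(R_i^2/n_i) - 3(N+1)
     = 12/(10*11) * (16.5^2/3 + 22^2/4 + 16.5^2/3) - 3*11
     = 0.109091 * 302.5 - 33
     = 0.000000.
Step 4: Ties present; correction factor C = 1 - 18/(10^3 - 10) = 0.981818. Corrected H = 0.000000 / 0.981818 = 0.000000.
Step 5: Under H0, H ~ chi^2(2); p-value = 1.000000.
Step 6: alpha = 0.1. fail to reject H0.

H = 0.0000, df = 2, p = 1.000000, fail to reject H0.


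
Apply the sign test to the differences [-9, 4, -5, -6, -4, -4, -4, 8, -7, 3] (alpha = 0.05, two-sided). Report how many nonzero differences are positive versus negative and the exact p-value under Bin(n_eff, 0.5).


Step 1: Discard zero differences. Original n = 10; n_eff = number of nonzero differences = 10.
Nonzero differences (with sign): -9, +4, -5, -6, -4, -4, -4, +8, -7, +3
Step 2: Count signs: positive = 3, negative = 7.
Step 3: Under H0: P(positive) = 0.5, so the number of positives S ~ Bin(10, 0.5).
Step 4: Two-sided exact p-value = sum of Bin(10,0.5) probabilities at or below the observed probability = 0.343750.
Step 5: alpha = 0.05. fail to reject H0.

n_eff = 10, pos = 3, neg = 7, p = 0.343750, fail to reject H0.


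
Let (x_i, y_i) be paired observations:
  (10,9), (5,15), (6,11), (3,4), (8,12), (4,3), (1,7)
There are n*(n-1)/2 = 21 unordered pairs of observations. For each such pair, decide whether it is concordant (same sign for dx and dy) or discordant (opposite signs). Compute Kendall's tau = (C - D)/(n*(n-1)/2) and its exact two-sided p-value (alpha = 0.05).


Step 1: Enumerate the 21 unordered pairs (i,j) with i<j and classify each by sign(x_j-x_i) * sign(y_j-y_i).
  (1,2):dx=-5,dy=+6->D; (1,3):dx=-4,dy=+2->D; (1,4):dx=-7,dy=-5->C; (1,5):dx=-2,dy=+3->D
  (1,6):dx=-6,dy=-6->C; (1,7):dx=-9,dy=-2->C; (2,3):dx=+1,dy=-4->D; (2,4):dx=-2,dy=-11->C
  (2,5):dx=+3,dy=-3->D; (2,6):dx=-1,dy=-12->C; (2,7):dx=-4,dy=-8->C; (3,4):dx=-3,dy=-7->C
  (3,5):dx=+2,dy=+1->C; (3,6):dx=-2,dy=-8->C; (3,7):dx=-5,dy=-4->C; (4,5):dx=+5,dy=+8->C
  (4,6):dx=+1,dy=-1->D; (4,7):dx=-2,dy=+3->D; (5,6):dx=-4,dy=-9->C; (5,7):dx=-7,dy=-5->C
  (6,7):dx=-3,dy=+4->D
Step 2: C = 13, D = 8, total pairs = 21.
Step 3: tau = (C - D)/(n(n-1)/2) = (13 - 8)/21 = 0.238095.
Step 4: Exact two-sided p-value (enumerate n! = 5040 permutations of y under H0): p = 0.561905.
Step 5: alpha = 0.05. fail to reject H0.

tau_b = 0.2381 (C=13, D=8), p = 0.561905, fail to reject H0.


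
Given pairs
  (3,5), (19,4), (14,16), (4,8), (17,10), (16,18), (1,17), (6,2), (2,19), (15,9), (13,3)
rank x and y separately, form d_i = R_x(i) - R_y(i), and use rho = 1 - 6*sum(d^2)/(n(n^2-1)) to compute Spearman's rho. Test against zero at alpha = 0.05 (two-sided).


Step 1: Rank x and y separately (midranks; no ties here).
rank(x): 3->3, 19->11, 14->7, 4->4, 17->10, 16->9, 1->1, 6->5, 2->2, 15->8, 13->6
rank(y): 5->4, 4->3, 16->8, 8->5, 10->7, 18->10, 17->9, 2->1, 19->11, 9->6, 3->2
Step 2: d_i = R_x(i) - R_y(i); compute d_i^2.
  (3-4)^2=1, (11-3)^2=64, (7-8)^2=1, (4-5)^2=1, (10-7)^2=9, (9-10)^2=1, (1-9)^2=64, (5-1)^2=16, (2-11)^2=81, (8-6)^2=4, (6-2)^2=16
sum(d^2) = 258.
Step 3: rho = 1 - 6*258 / (11*(11^2 - 1)) = 1 - 1548/1320 = -0.172727.
Step 4: Under H0, t = rho * sqrt((n-2)/(1-rho^2)) = -0.5261 ~ t(9).
Step 5: Two-sided p-value from the t-distribution with 9 df = 0.611542.
Step 6: alpha = 0.05. fail to reject H0.

rho = -0.1727, p = 0.611542, fail to reject H0 at alpha = 0.05.


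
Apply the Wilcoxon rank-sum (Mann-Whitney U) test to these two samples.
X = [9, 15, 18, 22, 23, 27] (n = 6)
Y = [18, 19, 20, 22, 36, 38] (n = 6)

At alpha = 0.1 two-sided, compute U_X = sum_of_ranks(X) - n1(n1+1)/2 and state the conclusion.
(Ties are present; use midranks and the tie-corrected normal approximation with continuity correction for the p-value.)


Step 1: Combine and sort all 12 observations; assign midranks.
sorted (value, group): (9,X), (15,X), (18,X), (18,Y), (19,Y), (20,Y), (22,X), (22,Y), (23,X), (27,X), (36,Y), (38,Y)
ranks: 9->1, 15->2, 18->3.5, 18->3.5, 19->5, 20->6, 22->7.5, 22->7.5, 23->9, 27->10, 36->11, 38->12
Step 2: Rank sum for X: R1 = 1 + 2 + 3.5 + 7.5 + 9 + 10 = 33.
Step 3: U_X = R1 - n1(n1+1)/2 = 33 - 6*7/2 = 33 - 21 = 12.
       U_Y = n1*n2 - U_X = 36 - 12 = 24.
Step 4: Ties are present, so use the tie-corrected normal approximation (with continuity correction) for the p-value.
Step 5: p-value = 0.376804; compare to alpha = 0.1. fail to reject H0.

U_X = 12, p = 0.376804, fail to reject H0 at alpha = 0.1.


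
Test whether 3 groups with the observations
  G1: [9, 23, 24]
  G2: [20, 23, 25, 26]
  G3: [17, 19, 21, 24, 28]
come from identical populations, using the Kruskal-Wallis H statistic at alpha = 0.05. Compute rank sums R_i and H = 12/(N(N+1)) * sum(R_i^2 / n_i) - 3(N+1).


Step 1: Combine all N = 12 observations and assign midranks.
sorted (value, group, rank): (9,G1,1), (17,G3,2), (19,G3,3), (20,G2,4), (21,G3,5), (23,G1,6.5), (23,G2,6.5), (24,G1,8.5), (24,G3,8.5), (25,G2,10), (26,G2,11), (28,G3,12)
Step 2: Sum ranks within each group.
R_1 = 16 (n_1 = 3)
R_2 = 31.5 (n_2 = 4)
R_3 = 30.5 (n_3 = 5)
Step 3: H = 12/(N(N+1)) * sum(R_i^2/n_i) - 3(N+1)
     = 12/(12*13) * (16^2/3 + 31.5^2/4 + 30.5^2/5) - 3*13
     = 0.076923 * 519.446 - 39
     = 0.957372.
Step 4: Ties present; correction factor C = 1 - 12/(12^3 - 12) = 0.993007. Corrected H = 0.957372 / 0.993007 = 0.964114.
Step 5: Under H0, H ~ chi^2(2); p-value = 0.617512.
Step 6: alpha = 0.05. fail to reject H0.

H = 0.9641, df = 2, p = 0.617512, fail to reject H0.


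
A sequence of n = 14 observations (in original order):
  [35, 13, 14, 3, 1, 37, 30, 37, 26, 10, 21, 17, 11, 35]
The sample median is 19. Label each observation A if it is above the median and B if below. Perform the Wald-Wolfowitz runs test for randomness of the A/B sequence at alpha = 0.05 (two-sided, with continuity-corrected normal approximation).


Step 1: Compute median = 19; label A = above, B = below.
Labels in order: ABBBBAAAABABBA  (n_A = 7, n_B = 7)
Step 2: Count runs R = 7.
Step 3: Under H0 (random ordering), E[R] = 2*n_A*n_B/(n_A+n_B) + 1 = 2*7*7/14 + 1 = 8.0000.
        Var[R] = 2*n_A*n_B*(2*n_A*n_B - n_A - n_B) / ((n_A+n_B)^2 * (n_A+n_B-1)) = 8232/2548 = 3.2308.
        SD[R] = 1.7974.
Step 4: Continuity-corrected z = (R + 0.5 - E[R]) / SD[R] = (7 + 0.5 - 8.0000) / 1.7974 = -0.2782.
Step 5: Two-sided p-value via normal approximation = 2*(1 - Phi(|z|)) = 0.780879.
Step 6: alpha = 0.05. fail to reject H0.

R = 7, z = -0.2782, p = 0.780879, fail to reject H0.


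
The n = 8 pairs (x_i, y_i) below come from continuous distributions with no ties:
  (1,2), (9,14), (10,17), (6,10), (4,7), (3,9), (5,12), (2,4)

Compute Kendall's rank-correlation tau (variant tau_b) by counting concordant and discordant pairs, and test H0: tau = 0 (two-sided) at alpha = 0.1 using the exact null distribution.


Step 1: Enumerate the 28 unordered pairs (i,j) with i<j and classify each by sign(x_j-x_i) * sign(y_j-y_i).
  (1,2):dx=+8,dy=+12->C; (1,3):dx=+9,dy=+15->C; (1,4):dx=+5,dy=+8->C; (1,5):dx=+3,dy=+5->C
  (1,6):dx=+2,dy=+7->C; (1,7):dx=+4,dy=+10->C; (1,8):dx=+1,dy=+2->C; (2,3):dx=+1,dy=+3->C
  (2,4):dx=-3,dy=-4->C; (2,5):dx=-5,dy=-7->C; (2,6):dx=-6,dy=-5->C; (2,7):dx=-4,dy=-2->C
  (2,8):dx=-7,dy=-10->C; (3,4):dx=-4,dy=-7->C; (3,5):dx=-6,dy=-10->C; (3,6):dx=-7,dy=-8->C
  (3,7):dx=-5,dy=-5->C; (3,8):dx=-8,dy=-13->C; (4,5):dx=-2,dy=-3->C; (4,6):dx=-3,dy=-1->C
  (4,7):dx=-1,dy=+2->D; (4,8):dx=-4,dy=-6->C; (5,6):dx=-1,dy=+2->D; (5,7):dx=+1,dy=+5->C
  (5,8):dx=-2,dy=-3->C; (6,7):dx=+2,dy=+3->C; (6,8):dx=-1,dy=-5->C; (7,8):dx=-3,dy=-8->C
Step 2: C = 26, D = 2, total pairs = 28.
Step 3: tau = (C - D)/(n(n-1)/2) = (26 - 2)/28 = 0.857143.
Step 4: Exact two-sided p-value (enumerate n! = 40320 permutations of y under H0): p = 0.001736.
Step 5: alpha = 0.1. reject H0.

tau_b = 0.8571 (C=26, D=2), p = 0.001736, reject H0.


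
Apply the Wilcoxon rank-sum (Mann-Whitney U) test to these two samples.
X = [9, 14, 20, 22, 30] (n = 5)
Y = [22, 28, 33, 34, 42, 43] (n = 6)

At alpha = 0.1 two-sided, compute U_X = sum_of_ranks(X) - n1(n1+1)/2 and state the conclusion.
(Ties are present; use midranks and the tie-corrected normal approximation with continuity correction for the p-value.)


Step 1: Combine and sort all 11 observations; assign midranks.
sorted (value, group): (9,X), (14,X), (20,X), (22,X), (22,Y), (28,Y), (30,X), (33,Y), (34,Y), (42,Y), (43,Y)
ranks: 9->1, 14->2, 20->3, 22->4.5, 22->4.5, 28->6, 30->7, 33->8, 34->9, 42->10, 43->11
Step 2: Rank sum for X: R1 = 1 + 2 + 3 + 4.5 + 7 = 17.5.
Step 3: U_X = R1 - n1(n1+1)/2 = 17.5 - 5*6/2 = 17.5 - 15 = 2.5.
       U_Y = n1*n2 - U_X = 30 - 2.5 = 27.5.
Step 4: Ties are present, so use the tie-corrected normal approximation (with continuity correction) for the p-value.
Step 5: p-value = 0.028100; compare to alpha = 0.1. reject H0.

U_X = 2.5, p = 0.028100, reject H0 at alpha = 0.1.


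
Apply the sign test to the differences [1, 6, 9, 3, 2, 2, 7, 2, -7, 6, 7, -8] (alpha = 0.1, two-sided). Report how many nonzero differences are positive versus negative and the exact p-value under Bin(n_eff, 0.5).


Step 1: Discard zero differences. Original n = 12; n_eff = number of nonzero differences = 12.
Nonzero differences (with sign): +1, +6, +9, +3, +2, +2, +7, +2, -7, +6, +7, -8
Step 2: Count signs: positive = 10, negative = 2.
Step 3: Under H0: P(positive) = 0.5, so the number of positives S ~ Bin(12, 0.5).
Step 4: Two-sided exact p-value = sum of Bin(12,0.5) probabilities at or below the observed probability = 0.038574.
Step 5: alpha = 0.1. reject H0.

n_eff = 12, pos = 10, neg = 2, p = 0.038574, reject H0.


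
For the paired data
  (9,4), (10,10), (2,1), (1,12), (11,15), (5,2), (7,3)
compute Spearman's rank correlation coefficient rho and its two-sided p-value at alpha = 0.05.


Step 1: Rank x and y separately (midranks; no ties here).
rank(x): 9->5, 10->6, 2->2, 1->1, 11->7, 5->3, 7->4
rank(y): 4->4, 10->5, 1->1, 12->6, 15->7, 2->2, 3->3
Step 2: d_i = R_x(i) - R_y(i); compute d_i^2.
  (5-4)^2=1, (6-5)^2=1, (2-1)^2=1, (1-6)^2=25, (7-7)^2=0, (3-2)^2=1, (4-3)^2=1
sum(d^2) = 30.
Step 3: rho = 1 - 6*30 / (7*(7^2 - 1)) = 1 - 180/336 = 0.464286.
Step 4: Under H0, t = rho * sqrt((n-2)/(1-rho^2)) = 1.1722 ~ t(5).
Step 5: Two-sided p-value from the t-distribution with 5 df = 0.293934.
Step 6: alpha = 0.05. fail to reject H0.

rho = 0.4643, p = 0.293934, fail to reject H0 at alpha = 0.05.


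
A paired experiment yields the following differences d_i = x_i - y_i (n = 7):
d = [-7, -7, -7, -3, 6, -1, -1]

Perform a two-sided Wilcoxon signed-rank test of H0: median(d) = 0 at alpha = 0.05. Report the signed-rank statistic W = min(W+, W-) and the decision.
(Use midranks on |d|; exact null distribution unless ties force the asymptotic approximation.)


Step 1: Drop any zero differences (none here) and take |d_i|.
|d| = [7, 7, 7, 3, 6, 1, 1]
Step 2: Midrank |d_i| (ties get averaged ranks).
ranks: |7|->6, |7|->6, |7|->6, |3|->3, |6|->4, |1|->1.5, |1|->1.5
Step 3: Attach original signs; sum ranks with positive sign and with negative sign.
W+ = 4 = 4
W- = 6 + 6 + 6 + 3 + 1.5 + 1.5 = 24
(Check: W+ + W- = 28 should equal n(n+1)/2 = 28.)
Step 4: Test statistic W = min(W+, W-) = 4.
Step 5: Ties in |d|, so use the tie-corrected normal approximation.
        E[W] = n(n+1)/4 = 7*8/4 = 14.
        Tie groups: |d|=1 (t=2), |d|=7 (t=3); sum(t^3 - t) = 30.
        Var[W] = n(n+1)(2n+1)/24 - sum(t^3-t)/48 = 840/24 - 30/48 = 34.375.
        z = (W - E[W]) / sqrt(Var[W]) = (4 - 14) / 5.8630 = -1.7056.
        Two-sided p = 2*Phi(z) = 0.088082.
Step 6: alpha = 0.05. fail to reject H0.

W+ = 4, W- = 24, W = min = 4, p = 0.088082, fail to reject H0.


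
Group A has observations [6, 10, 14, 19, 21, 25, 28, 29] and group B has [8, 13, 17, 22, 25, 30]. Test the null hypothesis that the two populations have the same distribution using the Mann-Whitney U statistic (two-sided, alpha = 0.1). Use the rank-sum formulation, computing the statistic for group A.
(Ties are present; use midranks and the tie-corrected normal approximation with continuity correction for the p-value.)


Step 1: Combine and sort all 14 observations; assign midranks.
sorted (value, group): (6,X), (8,Y), (10,X), (13,Y), (14,X), (17,Y), (19,X), (21,X), (22,Y), (25,X), (25,Y), (28,X), (29,X), (30,Y)
ranks: 6->1, 8->2, 10->3, 13->4, 14->5, 17->6, 19->7, 21->8, 22->9, 25->10.5, 25->10.5, 28->12, 29->13, 30->14
Step 2: Rank sum for X: R1 = 1 + 3 + 5 + 7 + 8 + 10.5 + 12 + 13 = 59.5.
Step 3: U_X = R1 - n1(n1+1)/2 = 59.5 - 8*9/2 = 59.5 - 36 = 23.5.
       U_Y = n1*n2 - U_X = 48 - 23.5 = 24.5.
Step 4: Ties are present, so use the tie-corrected normal approximation (with continuity correction) for the p-value.
Step 5: p-value = 1.000000; compare to alpha = 0.1. fail to reject H0.

U_X = 23.5, p = 1.000000, fail to reject H0 at alpha = 0.1.


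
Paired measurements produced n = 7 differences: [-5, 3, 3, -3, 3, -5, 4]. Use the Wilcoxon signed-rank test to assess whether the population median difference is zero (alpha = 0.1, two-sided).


Step 1: Drop any zero differences (none here) and take |d_i|.
|d| = [5, 3, 3, 3, 3, 5, 4]
Step 2: Midrank |d_i| (ties get averaged ranks).
ranks: |5|->6.5, |3|->2.5, |3|->2.5, |3|->2.5, |3|->2.5, |5|->6.5, |4|->5
Step 3: Attach original signs; sum ranks with positive sign and with negative sign.
W+ = 2.5 + 2.5 + 2.5 + 5 = 12.5
W- = 6.5 + 2.5 + 6.5 = 15.5
(Check: W+ + W- = 28 should equal n(n+1)/2 = 28.)
Step 4: Test statistic W = min(W+, W-) = 12.5.
Step 5: Ties in |d|, so use the tie-corrected normal approximation.
        E[W] = n(n+1)/4 = 7*8/4 = 14.
        Tie groups: |d|=3 (t=4), |d|=5 (t=2); sum(t^3 - t) = 66.
        Var[W] = n(n+1)(2n+1)/24 - sum(t^3-t)/48 = 840/24 - 66/48 = 33.625.
        z = (W - E[W]) / sqrt(Var[W]) = (12.5 - 14) / 5.7987 = -0.2587.
        Two-sided p = 2*Phi(z) = 0.795883.
Step 6: alpha = 0.1. fail to reject H0.

W+ = 12.5, W- = 15.5, W = min = 12.5, p = 0.795883, fail to reject H0.


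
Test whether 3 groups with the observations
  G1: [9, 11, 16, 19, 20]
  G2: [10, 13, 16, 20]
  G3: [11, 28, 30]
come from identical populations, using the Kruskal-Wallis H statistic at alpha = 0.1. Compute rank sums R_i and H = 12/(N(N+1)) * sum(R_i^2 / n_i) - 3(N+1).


Step 1: Combine all N = 12 observations and assign midranks.
sorted (value, group, rank): (9,G1,1), (10,G2,2), (11,G1,3.5), (11,G3,3.5), (13,G2,5), (16,G1,6.5), (16,G2,6.5), (19,G1,8), (20,G1,9.5), (20,G2,9.5), (28,G3,11), (30,G3,12)
Step 2: Sum ranks within each group.
R_1 = 28.5 (n_1 = 5)
R_2 = 23 (n_2 = 4)
R_3 = 26.5 (n_3 = 3)
Step 3: H = 12/(N(N+1)) * sum(R_i^2/n_i) - 3(N+1)
     = 12/(12*13) * (28.5^2/5 + 23^2/4 + 26.5^2/3) - 3*13
     = 0.076923 * 528.783 - 39
     = 1.675641.
Step 4: Ties present; correction factor C = 1 - 18/(12^3 - 12) = 0.989510. Corrected H = 1.675641 / 0.989510 = 1.693404.
Step 5: Under H0, H ~ chi^2(2); p-value = 0.428827.
Step 6: alpha = 0.1. fail to reject H0.

H = 1.6934, df = 2, p = 0.428827, fail to reject H0.


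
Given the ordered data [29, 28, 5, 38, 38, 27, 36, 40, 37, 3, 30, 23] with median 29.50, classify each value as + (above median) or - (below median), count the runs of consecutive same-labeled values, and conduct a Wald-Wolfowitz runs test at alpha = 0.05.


Step 1: Compute median = 29.50; label A = above, B = below.
Labels in order: BBBAABAAABAB  (n_A = 6, n_B = 6)
Step 2: Count runs R = 7.
Step 3: Under H0 (random ordering), E[R] = 2*n_A*n_B/(n_A+n_B) + 1 = 2*6*6/12 + 1 = 7.0000.
        Var[R] = 2*n_A*n_B*(2*n_A*n_B - n_A - n_B) / ((n_A+n_B)^2 * (n_A+n_B-1)) = 4320/1584 = 2.7273.
        SD[R] = 1.6514.
Step 4: R = E[R], so z = 0 with no continuity correction.
Step 5: Two-sided p-value via normal approximation = 2*(1 - Phi(|z|)) = 1.000000.
Step 6: alpha = 0.05. fail to reject H0.

R = 7, z = 0.0000, p = 1.000000, fail to reject H0.


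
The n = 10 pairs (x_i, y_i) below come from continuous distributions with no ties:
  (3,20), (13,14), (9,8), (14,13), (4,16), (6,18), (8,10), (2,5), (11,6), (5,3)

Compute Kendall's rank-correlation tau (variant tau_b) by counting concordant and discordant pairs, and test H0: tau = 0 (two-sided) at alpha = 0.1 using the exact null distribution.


Step 1: Enumerate the 45 unordered pairs (i,j) with i<j and classify each by sign(x_j-x_i) * sign(y_j-y_i).
  (1,2):dx=+10,dy=-6->D; (1,3):dx=+6,dy=-12->D; (1,4):dx=+11,dy=-7->D; (1,5):dx=+1,dy=-4->D
  (1,6):dx=+3,dy=-2->D; (1,7):dx=+5,dy=-10->D; (1,8):dx=-1,dy=-15->C; (1,9):dx=+8,dy=-14->D
  (1,10):dx=+2,dy=-17->D; (2,3):dx=-4,dy=-6->C; (2,4):dx=+1,dy=-1->D; (2,5):dx=-9,dy=+2->D
  (2,6):dx=-7,dy=+4->D; (2,7):dx=-5,dy=-4->C; (2,8):dx=-11,dy=-9->C; (2,9):dx=-2,dy=-8->C
  (2,10):dx=-8,dy=-11->C; (3,4):dx=+5,dy=+5->C; (3,5):dx=-5,dy=+8->D; (3,6):dx=-3,dy=+10->D
  (3,7):dx=-1,dy=+2->D; (3,8):dx=-7,dy=-3->C; (3,9):dx=+2,dy=-2->D; (3,10):dx=-4,dy=-5->C
  (4,5):dx=-10,dy=+3->D; (4,6):dx=-8,dy=+5->D; (4,7):dx=-6,dy=-3->C; (4,8):dx=-12,dy=-8->C
  (4,9):dx=-3,dy=-7->C; (4,10):dx=-9,dy=-10->C; (5,6):dx=+2,dy=+2->C; (5,7):dx=+4,dy=-6->D
  (5,8):dx=-2,dy=-11->C; (5,9):dx=+7,dy=-10->D; (5,10):dx=+1,dy=-13->D; (6,7):dx=+2,dy=-8->D
  (6,8):dx=-4,dy=-13->C; (6,9):dx=+5,dy=-12->D; (6,10):dx=-1,dy=-15->C; (7,8):dx=-6,dy=-5->C
  (7,9):dx=+3,dy=-4->D; (7,10):dx=-3,dy=-7->C; (8,9):dx=+9,dy=+1->C; (8,10):dx=+3,dy=-2->D
  (9,10):dx=-6,dy=-3->C
Step 2: C = 21, D = 24, total pairs = 45.
Step 3: tau = (C - D)/(n(n-1)/2) = (21 - 24)/45 = -0.066667.
Step 4: Exact two-sided p-value (enumerate n! = 3628800 permutations of y under H0): p = 0.861801.
Step 5: alpha = 0.1. fail to reject H0.

tau_b = -0.0667 (C=21, D=24), p = 0.861801, fail to reject H0.


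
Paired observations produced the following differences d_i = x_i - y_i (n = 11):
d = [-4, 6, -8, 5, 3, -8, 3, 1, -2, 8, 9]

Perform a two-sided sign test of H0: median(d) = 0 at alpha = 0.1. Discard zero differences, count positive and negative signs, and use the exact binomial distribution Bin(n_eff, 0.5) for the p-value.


Step 1: Discard zero differences. Original n = 11; n_eff = number of nonzero differences = 11.
Nonzero differences (with sign): -4, +6, -8, +5, +3, -8, +3, +1, -2, +8, +9
Step 2: Count signs: positive = 7, negative = 4.
Step 3: Under H0: P(positive) = 0.5, so the number of positives S ~ Bin(11, 0.5).
Step 4: Two-sided exact p-value = sum of Bin(11,0.5) probabilities at or below the observed probability = 0.548828.
Step 5: alpha = 0.1. fail to reject H0.

n_eff = 11, pos = 7, neg = 4, p = 0.548828, fail to reject H0.


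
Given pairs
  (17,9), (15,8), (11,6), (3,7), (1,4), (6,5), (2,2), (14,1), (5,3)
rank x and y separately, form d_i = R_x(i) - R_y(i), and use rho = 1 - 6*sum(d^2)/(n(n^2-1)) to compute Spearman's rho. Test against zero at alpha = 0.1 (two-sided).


Step 1: Rank x and y separately (midranks; no ties here).
rank(x): 17->9, 15->8, 11->6, 3->3, 1->1, 6->5, 2->2, 14->7, 5->4
rank(y): 9->9, 8->8, 6->6, 7->7, 4->4, 5->5, 2->2, 1->1, 3->3
Step 2: d_i = R_x(i) - R_y(i); compute d_i^2.
  (9-9)^2=0, (8-8)^2=0, (6-6)^2=0, (3-7)^2=16, (1-4)^2=9, (5-5)^2=0, (2-2)^2=0, (7-1)^2=36, (4-3)^2=1
sum(d^2) = 62.
Step 3: rho = 1 - 6*62 / (9*(9^2 - 1)) = 1 - 372/720 = 0.483333.
Step 4: Under H0, t = rho * sqrt((n-2)/(1-rho^2)) = 1.4607 ~ t(7).
Step 5: Two-sided p-value from the t-distribution with 7 df = 0.187470.
Step 6: alpha = 0.1. fail to reject H0.

rho = 0.4833, p = 0.187470, fail to reject H0 at alpha = 0.1.


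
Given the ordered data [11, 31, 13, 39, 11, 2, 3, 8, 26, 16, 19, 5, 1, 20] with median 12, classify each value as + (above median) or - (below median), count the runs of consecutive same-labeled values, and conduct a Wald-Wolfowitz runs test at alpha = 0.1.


Step 1: Compute median = 12; label A = above, B = below.
Labels in order: BAAABBBBAAABBA  (n_A = 7, n_B = 7)
Step 2: Count runs R = 6.
Step 3: Under H0 (random ordering), E[R] = 2*n_A*n_B/(n_A+n_B) + 1 = 2*7*7/14 + 1 = 8.0000.
        Var[R] = 2*n_A*n_B*(2*n_A*n_B - n_A - n_B) / ((n_A+n_B)^2 * (n_A+n_B-1)) = 8232/2548 = 3.2308.
        SD[R] = 1.7974.
Step 4: Continuity-corrected z = (R + 0.5 - E[R]) / SD[R] = (6 + 0.5 - 8.0000) / 1.7974 = -0.8345.
Step 5: Two-sided p-value via normal approximation = 2*(1 - Phi(|z|)) = 0.403986.
Step 6: alpha = 0.1. fail to reject H0.

R = 6, z = -0.8345, p = 0.403986, fail to reject H0.


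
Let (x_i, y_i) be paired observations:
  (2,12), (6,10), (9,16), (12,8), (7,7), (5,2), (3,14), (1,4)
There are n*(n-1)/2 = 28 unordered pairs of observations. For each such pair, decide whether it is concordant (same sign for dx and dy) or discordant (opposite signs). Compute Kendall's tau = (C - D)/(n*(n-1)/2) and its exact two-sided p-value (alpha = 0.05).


Step 1: Enumerate the 28 unordered pairs (i,j) with i<j and classify each by sign(x_j-x_i) * sign(y_j-y_i).
  (1,2):dx=+4,dy=-2->D; (1,3):dx=+7,dy=+4->C; (1,4):dx=+10,dy=-4->D; (1,5):dx=+5,dy=-5->D
  (1,6):dx=+3,dy=-10->D; (1,7):dx=+1,dy=+2->C; (1,8):dx=-1,dy=-8->C; (2,3):dx=+3,dy=+6->C
  (2,4):dx=+6,dy=-2->D; (2,5):dx=+1,dy=-3->D; (2,6):dx=-1,dy=-8->C; (2,7):dx=-3,dy=+4->D
  (2,8):dx=-5,dy=-6->C; (3,4):dx=+3,dy=-8->D; (3,5):dx=-2,dy=-9->C; (3,6):dx=-4,dy=-14->C
  (3,7):dx=-6,dy=-2->C; (3,8):dx=-8,dy=-12->C; (4,5):dx=-5,dy=-1->C; (4,6):dx=-7,dy=-6->C
  (4,7):dx=-9,dy=+6->D; (4,8):dx=-11,dy=-4->C; (5,6):dx=-2,dy=-5->C; (5,7):dx=-4,dy=+7->D
  (5,8):dx=-6,dy=-3->C; (6,7):dx=-2,dy=+12->D; (6,8):dx=-4,dy=+2->D; (7,8):dx=-2,dy=-10->C
Step 2: C = 16, D = 12, total pairs = 28.
Step 3: tau = (C - D)/(n(n-1)/2) = (16 - 12)/28 = 0.142857.
Step 4: Exact two-sided p-value (enumerate n! = 40320 permutations of y under H0): p = 0.719544.
Step 5: alpha = 0.05. fail to reject H0.

tau_b = 0.1429 (C=16, D=12), p = 0.719544, fail to reject H0.


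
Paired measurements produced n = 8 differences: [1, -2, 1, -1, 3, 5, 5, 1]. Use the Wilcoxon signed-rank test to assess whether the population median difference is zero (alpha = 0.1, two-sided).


Step 1: Drop any zero differences (none here) and take |d_i|.
|d| = [1, 2, 1, 1, 3, 5, 5, 1]
Step 2: Midrank |d_i| (ties get averaged ranks).
ranks: |1|->2.5, |2|->5, |1|->2.5, |1|->2.5, |3|->6, |5|->7.5, |5|->7.5, |1|->2.5
Step 3: Attach original signs; sum ranks with positive sign and with negative sign.
W+ = 2.5 + 2.5 + 6 + 7.5 + 7.5 + 2.5 = 28.5
W- = 5 + 2.5 = 7.5
(Check: W+ + W- = 36 should equal n(n+1)/2 = 36.)
Step 4: Test statistic W = min(W+, W-) = 7.5.
Step 5: Ties in |d|, so use the tie-corrected normal approximation.
        E[W] = n(n+1)/4 = 8*9/4 = 18.
        Tie groups: |d|=1 (t=4), |d|=5 (t=2); sum(t^3 - t) = 66.
        Var[W] = n(n+1)(2n+1)/24 - sum(t^3-t)/48 = 1224/24 - 66/48 = 49.625.
        z = (W - E[W]) / sqrt(Var[W]) = (7.5 - 18) / 7.0445 = -1.4905.
        Two-sided p = 2*Phi(z) = 0.136086.
Step 6: alpha = 0.1. fail to reject H0.

W+ = 28.5, W- = 7.5, W = min = 7.5, p = 0.136086, fail to reject H0.


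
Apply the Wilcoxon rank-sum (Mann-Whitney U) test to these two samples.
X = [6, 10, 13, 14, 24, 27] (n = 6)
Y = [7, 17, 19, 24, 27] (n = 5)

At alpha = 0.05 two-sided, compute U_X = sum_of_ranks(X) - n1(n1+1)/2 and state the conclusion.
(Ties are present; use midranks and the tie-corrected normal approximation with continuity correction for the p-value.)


Step 1: Combine and sort all 11 observations; assign midranks.
sorted (value, group): (6,X), (7,Y), (10,X), (13,X), (14,X), (17,Y), (19,Y), (24,X), (24,Y), (27,X), (27,Y)
ranks: 6->1, 7->2, 10->3, 13->4, 14->5, 17->6, 19->7, 24->8.5, 24->8.5, 27->10.5, 27->10.5
Step 2: Rank sum for X: R1 = 1 + 3 + 4 + 5 + 8.5 + 10.5 = 32.
Step 3: U_X = R1 - n1(n1+1)/2 = 32 - 6*7/2 = 32 - 21 = 11.
       U_Y = n1*n2 - U_X = 30 - 11 = 19.
Step 4: Ties are present, so use the tie-corrected normal approximation (with continuity correction) for the p-value.
Step 5: p-value = 0.520916; compare to alpha = 0.05. fail to reject H0.

U_X = 11, p = 0.520916, fail to reject H0 at alpha = 0.05.


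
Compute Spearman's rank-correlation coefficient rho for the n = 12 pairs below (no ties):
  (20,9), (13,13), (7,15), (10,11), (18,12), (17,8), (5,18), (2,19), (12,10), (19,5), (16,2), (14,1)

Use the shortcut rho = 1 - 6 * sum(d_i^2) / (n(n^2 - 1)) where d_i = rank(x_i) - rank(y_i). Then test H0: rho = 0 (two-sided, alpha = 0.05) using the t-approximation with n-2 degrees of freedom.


Step 1: Rank x and y separately (midranks; no ties here).
rank(x): 20->12, 13->6, 7->3, 10->4, 18->10, 17->9, 5->2, 2->1, 12->5, 19->11, 16->8, 14->7
rank(y): 9->5, 13->9, 15->10, 11->7, 12->8, 8->4, 18->11, 19->12, 10->6, 5->3, 2->2, 1->1
Step 2: d_i = R_x(i) - R_y(i); compute d_i^2.
  (12-5)^2=49, (6-9)^2=9, (3-10)^2=49, (4-7)^2=9, (10-8)^2=4, (9-4)^2=25, (2-11)^2=81, (1-12)^2=121, (5-6)^2=1, (11-3)^2=64, (8-2)^2=36, (7-1)^2=36
sum(d^2) = 484.
Step 3: rho = 1 - 6*484 / (12*(12^2 - 1)) = 1 - 2904/1716 = -0.692308.
Step 4: Under H0, t = rho * sqrt((n-2)/(1-rho^2)) = -3.0339 ~ t(10).
Step 5: Two-sided p-value from the t-distribution with 10 df = 0.012593.
Step 6: alpha = 0.05. reject H0.

rho = -0.6923, p = 0.012593, reject H0 at alpha = 0.05.


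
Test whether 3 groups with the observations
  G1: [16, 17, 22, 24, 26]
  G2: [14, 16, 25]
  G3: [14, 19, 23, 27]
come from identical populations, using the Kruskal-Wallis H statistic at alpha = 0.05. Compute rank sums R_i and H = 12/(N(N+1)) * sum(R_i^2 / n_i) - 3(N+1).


Step 1: Combine all N = 12 observations and assign midranks.
sorted (value, group, rank): (14,G2,1.5), (14,G3,1.5), (16,G1,3.5), (16,G2,3.5), (17,G1,5), (19,G3,6), (22,G1,7), (23,G3,8), (24,G1,9), (25,G2,10), (26,G1,11), (27,G3,12)
Step 2: Sum ranks within each group.
R_1 = 35.5 (n_1 = 5)
R_2 = 15 (n_2 = 3)
R_3 = 27.5 (n_3 = 4)
Step 3: H = 12/(N(N+1)) * sum(R_i^2/n_i) - 3(N+1)
     = 12/(12*13) * (35.5^2/5 + 15^2/3 + 27.5^2/4) - 3*13
     = 0.076923 * 516.112 - 39
     = 0.700962.
Step 4: Ties present; correction factor C = 1 - 12/(12^3 - 12) = 0.993007. Corrected H = 0.700962 / 0.993007 = 0.705898.
Step 5: Under H0, H ~ chi^2(2); p-value = 0.702613.
Step 6: alpha = 0.05. fail to reject H0.

H = 0.7059, df = 2, p = 0.702613, fail to reject H0.


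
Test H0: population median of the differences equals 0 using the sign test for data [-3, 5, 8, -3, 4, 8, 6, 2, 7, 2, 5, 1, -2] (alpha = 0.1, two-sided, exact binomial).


Step 1: Discard zero differences. Original n = 13; n_eff = number of nonzero differences = 13.
Nonzero differences (with sign): -3, +5, +8, -3, +4, +8, +6, +2, +7, +2, +5, +1, -2
Step 2: Count signs: positive = 10, negative = 3.
Step 3: Under H0: P(positive) = 0.5, so the number of positives S ~ Bin(13, 0.5).
Step 4: Two-sided exact p-value = sum of Bin(13,0.5) probabilities at or below the observed probability = 0.092285.
Step 5: alpha = 0.1. reject H0.

n_eff = 13, pos = 10, neg = 3, p = 0.092285, reject H0.


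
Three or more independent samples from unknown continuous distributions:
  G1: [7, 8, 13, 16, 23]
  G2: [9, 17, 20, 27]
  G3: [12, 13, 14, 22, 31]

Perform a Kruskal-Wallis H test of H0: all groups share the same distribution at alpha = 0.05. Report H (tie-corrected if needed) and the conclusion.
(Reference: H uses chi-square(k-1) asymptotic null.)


Step 1: Combine all N = 14 observations and assign midranks.
sorted (value, group, rank): (7,G1,1), (8,G1,2), (9,G2,3), (12,G3,4), (13,G1,5.5), (13,G3,5.5), (14,G3,7), (16,G1,8), (17,G2,9), (20,G2,10), (22,G3,11), (23,G1,12), (27,G2,13), (31,G3,14)
Step 2: Sum ranks within each group.
R_1 = 28.5 (n_1 = 5)
R_2 = 35 (n_2 = 4)
R_3 = 41.5 (n_3 = 5)
Step 3: H = 12/(N(N+1)) * sum(R_i^2/n_i) - 3(N+1)
     = 12/(14*15) * (28.5^2/5 + 35^2/4 + 41.5^2/5) - 3*15
     = 0.057143 * 813.15 - 45
     = 1.465714.
Step 4: Ties present; correction factor C = 1 - 6/(14^3 - 14) = 0.997802. Corrected H = 1.465714 / 0.997802 = 1.468943.
Step 5: Under H0, H ~ chi^2(2); p-value = 0.479759.
Step 6: alpha = 0.05. fail to reject H0.

H = 1.4689, df = 2, p = 0.479759, fail to reject H0.


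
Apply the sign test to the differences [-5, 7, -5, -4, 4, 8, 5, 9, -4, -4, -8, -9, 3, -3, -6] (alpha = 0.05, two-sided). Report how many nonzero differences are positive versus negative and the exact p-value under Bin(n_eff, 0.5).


Step 1: Discard zero differences. Original n = 15; n_eff = number of nonzero differences = 15.
Nonzero differences (with sign): -5, +7, -5, -4, +4, +8, +5, +9, -4, -4, -8, -9, +3, -3, -6
Step 2: Count signs: positive = 6, negative = 9.
Step 3: Under H0: P(positive) = 0.5, so the number of positives S ~ Bin(15, 0.5).
Step 4: Two-sided exact p-value = sum of Bin(15,0.5) probabilities at or below the observed probability = 0.607239.
Step 5: alpha = 0.05. fail to reject H0.

n_eff = 15, pos = 6, neg = 9, p = 0.607239, fail to reject H0.


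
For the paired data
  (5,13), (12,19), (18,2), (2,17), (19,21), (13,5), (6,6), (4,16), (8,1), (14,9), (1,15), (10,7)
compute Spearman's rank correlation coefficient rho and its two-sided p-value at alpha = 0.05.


Step 1: Rank x and y separately (midranks; no ties here).
rank(x): 5->4, 12->8, 18->11, 2->2, 19->12, 13->9, 6->5, 4->3, 8->6, 14->10, 1->1, 10->7
rank(y): 13->7, 19->11, 2->2, 17->10, 21->12, 5->3, 6->4, 16->9, 1->1, 9->6, 15->8, 7->5
Step 2: d_i = R_x(i) - R_y(i); compute d_i^2.
  (4-7)^2=9, (8-11)^2=9, (11-2)^2=81, (2-10)^2=64, (12-12)^2=0, (9-3)^2=36, (5-4)^2=1, (3-9)^2=36, (6-1)^2=25, (10-6)^2=16, (1-8)^2=49, (7-5)^2=4
sum(d^2) = 330.
Step 3: rho = 1 - 6*330 / (12*(12^2 - 1)) = 1 - 1980/1716 = -0.153846.
Step 4: Under H0, t = rho * sqrt((n-2)/(1-rho^2)) = -0.4924 ~ t(10).
Step 5: Two-sided p-value from the t-distribution with 10 df = 0.633091.
Step 6: alpha = 0.05. fail to reject H0.

rho = -0.1538, p = 0.633091, fail to reject H0 at alpha = 0.05.


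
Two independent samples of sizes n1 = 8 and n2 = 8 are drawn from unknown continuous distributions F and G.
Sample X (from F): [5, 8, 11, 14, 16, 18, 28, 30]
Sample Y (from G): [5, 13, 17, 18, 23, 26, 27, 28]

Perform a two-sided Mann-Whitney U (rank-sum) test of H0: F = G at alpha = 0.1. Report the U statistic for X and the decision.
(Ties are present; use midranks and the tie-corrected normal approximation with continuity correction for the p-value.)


Step 1: Combine and sort all 16 observations; assign midranks.
sorted (value, group): (5,X), (5,Y), (8,X), (11,X), (13,Y), (14,X), (16,X), (17,Y), (18,X), (18,Y), (23,Y), (26,Y), (27,Y), (28,X), (28,Y), (30,X)
ranks: 5->1.5, 5->1.5, 8->3, 11->4, 13->5, 14->6, 16->7, 17->8, 18->9.5, 18->9.5, 23->11, 26->12, 27->13, 28->14.5, 28->14.5, 30->16
Step 2: Rank sum for X: R1 = 1.5 + 3 + 4 + 6 + 7 + 9.5 + 14.5 + 16 = 61.5.
Step 3: U_X = R1 - n1(n1+1)/2 = 61.5 - 8*9/2 = 61.5 - 36 = 25.5.
       U_Y = n1*n2 - U_X = 64 - 25.5 = 38.5.
Step 4: Ties are present, so use the tie-corrected normal approximation (with continuity correction) for the p-value.
Step 5: p-value = 0.527700; compare to alpha = 0.1. fail to reject H0.

U_X = 25.5, p = 0.527700, fail to reject H0 at alpha = 0.1.


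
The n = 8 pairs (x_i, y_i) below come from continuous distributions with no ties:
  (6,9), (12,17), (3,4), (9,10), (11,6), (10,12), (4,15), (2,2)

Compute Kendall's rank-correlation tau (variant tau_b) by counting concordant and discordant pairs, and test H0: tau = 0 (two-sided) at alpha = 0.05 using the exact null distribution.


Step 1: Enumerate the 28 unordered pairs (i,j) with i<j and classify each by sign(x_j-x_i) * sign(y_j-y_i).
  (1,2):dx=+6,dy=+8->C; (1,3):dx=-3,dy=-5->C; (1,4):dx=+3,dy=+1->C; (1,5):dx=+5,dy=-3->D
  (1,6):dx=+4,dy=+3->C; (1,7):dx=-2,dy=+6->D; (1,8):dx=-4,dy=-7->C; (2,3):dx=-9,dy=-13->C
  (2,4):dx=-3,dy=-7->C; (2,5):dx=-1,dy=-11->C; (2,6):dx=-2,dy=-5->C; (2,7):dx=-8,dy=-2->C
  (2,8):dx=-10,dy=-15->C; (3,4):dx=+6,dy=+6->C; (3,5):dx=+8,dy=+2->C; (3,6):dx=+7,dy=+8->C
  (3,7):dx=+1,dy=+11->C; (3,8):dx=-1,dy=-2->C; (4,5):dx=+2,dy=-4->D; (4,6):dx=+1,dy=+2->C
  (4,7):dx=-5,dy=+5->D; (4,8):dx=-7,dy=-8->C; (5,6):dx=-1,dy=+6->D; (5,7):dx=-7,dy=+9->D
  (5,8):dx=-9,dy=-4->C; (6,7):dx=-6,dy=+3->D; (6,8):dx=-8,dy=-10->C; (7,8):dx=-2,dy=-13->C
Step 2: C = 21, D = 7, total pairs = 28.
Step 3: tau = (C - D)/(n(n-1)/2) = (21 - 7)/28 = 0.500000.
Step 4: Exact two-sided p-value (enumerate n! = 40320 permutations of y under H0): p = 0.108681.
Step 5: alpha = 0.05. fail to reject H0.

tau_b = 0.5000 (C=21, D=7), p = 0.108681, fail to reject H0.


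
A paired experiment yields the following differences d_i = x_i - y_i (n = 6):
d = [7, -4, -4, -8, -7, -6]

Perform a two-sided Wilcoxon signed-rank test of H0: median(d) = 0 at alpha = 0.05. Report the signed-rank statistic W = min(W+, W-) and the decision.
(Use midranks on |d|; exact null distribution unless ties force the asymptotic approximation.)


Step 1: Drop any zero differences (none here) and take |d_i|.
|d| = [7, 4, 4, 8, 7, 6]
Step 2: Midrank |d_i| (ties get averaged ranks).
ranks: |7|->4.5, |4|->1.5, |4|->1.5, |8|->6, |7|->4.5, |6|->3
Step 3: Attach original signs; sum ranks with positive sign and with negative sign.
W+ = 4.5 = 4.5
W- = 1.5 + 1.5 + 6 + 4.5 + 3 = 16.5
(Check: W+ + W- = 21 should equal n(n+1)/2 = 21.)
Step 4: Test statistic W = min(W+, W-) = 4.5.
Step 5: Ties in |d|, so use the tie-corrected normal approximation.
        E[W] = n(n+1)/4 = 6*7/4 = 10.5.
        Tie groups: |d|=4 (t=2), |d|=7 (t=2); sum(t^3 - t) = 12.
        Var[W] = n(n+1)(2n+1)/24 - sum(t^3-t)/48 = 546/24 - 12/48 = 22.5.
        z = (W - E[W]) / sqrt(Var[W]) = (4.5 - 10.5) / 4.7434 = -1.2649.
        Two-sided p = 2*Phi(z) = 0.205903.
Step 6: alpha = 0.05. fail to reject H0.

W+ = 4.5, W- = 16.5, W = min = 4.5, p = 0.205903, fail to reject H0.


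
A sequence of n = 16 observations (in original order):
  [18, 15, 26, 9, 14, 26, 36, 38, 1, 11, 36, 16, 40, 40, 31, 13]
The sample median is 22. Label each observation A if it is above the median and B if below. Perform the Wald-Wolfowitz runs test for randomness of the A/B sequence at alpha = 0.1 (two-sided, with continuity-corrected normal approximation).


Step 1: Compute median = 22; label A = above, B = below.
Labels in order: BBABBAAABBABAAAB  (n_A = 8, n_B = 8)
Step 2: Count runs R = 9.
Step 3: Under H0 (random ordering), E[R] = 2*n_A*n_B/(n_A+n_B) + 1 = 2*8*8/16 + 1 = 9.0000.
        Var[R] = 2*n_A*n_B*(2*n_A*n_B - n_A - n_B) / ((n_A+n_B)^2 * (n_A+n_B-1)) = 14336/3840 = 3.7333.
        SD[R] = 1.9322.
Step 4: R = E[R], so z = 0 with no continuity correction.
Step 5: Two-sided p-value via normal approximation = 2*(1 - Phi(|z|)) = 1.000000.
Step 6: alpha = 0.1. fail to reject H0.

R = 9, z = 0.0000, p = 1.000000, fail to reject H0.
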